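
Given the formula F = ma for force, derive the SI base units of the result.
Units of each symbol in F = ma:
  m (mass): kg
  a (acceleration): m/s²

Multiplying the contributions: [kg] · [m/s²]
Adding exponents of each base unit: kg: 1, m: 1, s: -2
SI base units of force: kg·m/s²

Answer: kg·m/s²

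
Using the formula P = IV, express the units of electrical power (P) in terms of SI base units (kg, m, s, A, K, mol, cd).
Units of each symbol in P = IV:
  I (current): A
  V (voltage, in volts): kg·m²/(s³·A)

Multiplying the contributions: [A] · [kg·m²/(s³·A)]
Adding exponents of each base unit: kg: 1, m: 2, s: -3
SI base units of electrical power: kg·m²/s³

Answer: kg·m²/s³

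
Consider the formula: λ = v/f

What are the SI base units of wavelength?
Units of each symbol in λ = v/f:
  v (wave speed): m/s
  f (frequency): 1/s  → in the denominator, contributes s

Multiplying the contributions: [m/s] · [s]
Adding exponents of each base unit: m: 1
SI base units of wavelength: m

Answer: m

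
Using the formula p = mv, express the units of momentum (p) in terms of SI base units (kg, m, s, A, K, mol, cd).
Units of each symbol in p = mv:
  m (mass): kg
  v (velocity): m/s

Multiplying the contributions: [kg] · [m/s]
Adding exponents of each base unit: kg: 1, m: 1, s: -1
SI base units of momentum: kg·m/s

Answer: kg·m/s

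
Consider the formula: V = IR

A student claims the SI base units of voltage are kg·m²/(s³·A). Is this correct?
Units of each symbol in V = IR:
  I (current): A
  R (resistance, in ohms): kg·m²/(s³·A²)

Multiplying the contributions: [A] · [kg·m²/(s³·A²)]
Adding exponents of each base unit: kg: 1, m: 2, s: -3, A: -1
SI base units of voltage: kg·m²/(s³·A)

The claimed units kg·m²/(s³·A) match the derived units, so the claim is correct.

Answer: Yes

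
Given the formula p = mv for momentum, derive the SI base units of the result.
Units of each symbol in p = mv:
  m (mass): kg
  v (velocity): m/s

Multiplying the contributions: [kg] · [m/s]
Adding exponents of each base unit: kg: 1, m: 1, s: -1
SI base units of momentum: kg·m/s

Answer: kg·m/s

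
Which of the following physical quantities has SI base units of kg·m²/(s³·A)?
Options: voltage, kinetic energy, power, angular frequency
Checking the SI base units of each option:
  voltage (V = IR): kg·m²/(s³·A)  ✓ matches
  kinetic energy (E = ½mv²): kg·m²/s²  ✗
  power (P = W/t): kg·m²/s³  ✗
  angular frequency (ω = 2πf): 1/s  ✗

Only voltage has units kg·m²/(s³·A).

Answer: voltage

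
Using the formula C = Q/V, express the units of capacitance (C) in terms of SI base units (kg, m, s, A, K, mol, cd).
Units of each symbol in C = Q/V:
  Q (charge, in coulombs): s·A
  V (voltage, in volts): kg·m²/(s³·A)  → in the denominator, contributes s³·A/(kg·m²)

Multiplying the contributions: [s·A] · [s³·A/(kg·m²)]
Adding exponents of each base unit: kg: -1, m: -2, s: 4, A: 2
SI base units of capacitance: s⁴·A²/(kg·m²)

Answer: s⁴·A²/(kg·m²)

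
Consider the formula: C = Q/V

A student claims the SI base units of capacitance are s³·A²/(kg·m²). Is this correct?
Units of each symbol in C = Q/V:
  Q (charge, in coulombs): s·A
  V (voltage, in volts): kg·m²/(s³·A)  → in the denominator, contributes s³·A/(kg·m²)

Multiplying the contributions: [s·A] · [s³·A/(kg·m²)]
Adding exponents of each base unit: kg: -1, m: -2, s: 4, A: 2
SI base units of capacitance: s⁴·A²/(kg·m²)

The claimed units s³·A²/(kg·m²) (exponents kg: -1, m: -2, s: 3, A: 2) do not match the derived units s⁴·A²/(kg·m²) (exponents kg: -1, m: -2, s: 4, A: 2), so the claim is incorrect.

Answer: No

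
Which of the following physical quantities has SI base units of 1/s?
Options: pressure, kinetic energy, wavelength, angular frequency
Checking the SI base units of each option:
  pressure (P = F/A): kg/(m·s²)  ✗
  kinetic energy (E = ½mv²): kg·m²/s²  ✗
  wavelength (λ = v/f): m  ✗
  angular frequency (ω = 2πf): 1/s  ✓ matches

Only angular frequency has units 1/s.

Answer: angular frequency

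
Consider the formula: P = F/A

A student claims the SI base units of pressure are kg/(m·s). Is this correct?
Units of each symbol in P = F/A:
  F (force): kg·m/s²
  A (area): m²  → in the denominator, contributes 1/m²

Multiplying the contributions: [kg·m/s²] · [1/m²]
Adding exponents of each base unit: kg: 1, m: -1, s: -2
SI base units of pressure: kg/(m·s²)

The claimed units kg/(m·s) (exponents kg: 1, m: -1, s: -1) do not match the derived units kg/(m·s²) (exponents kg: 1, m: -1, s: -2), so the claim is incorrect.

Answer: No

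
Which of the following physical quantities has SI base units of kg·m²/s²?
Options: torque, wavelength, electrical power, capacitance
Checking the SI base units of each option:
  torque (τ = Fr): kg·m²/s²  ✓ matches
  wavelength (λ = v/f): m  ✗
  electrical power (P = IV): kg·m²/s³  ✗
  capacitance (C = Q/V): s⁴·A²/(kg·m²)  ✗

Only torque has units kg·m²/s².

Answer: torque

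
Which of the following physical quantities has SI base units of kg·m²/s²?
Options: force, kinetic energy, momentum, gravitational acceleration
Checking the SI base units of each option:
  force (F = ma): kg·m/s²  ✗
  kinetic energy (E = ½mv²): kg·m²/s²  ✓ matches
  momentum (p = mv): kg·m/s  ✗
  gravitational acceleration (g = GM/r²): m/s²  ✗

Only kinetic energy has units kg·m²/s².

Answer: kinetic energy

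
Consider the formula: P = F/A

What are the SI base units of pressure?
Units of each symbol in P = F/A:
  F (force): kg·m/s²
  A (area): m²  → in the denominator, contributes 1/m²

Multiplying the contributions: [kg·m/s²] · [1/m²]
Adding exponents of each base unit: kg: 1, m: -1, s: -2
SI base units of pressure: kg/(m·s²)

Answer: kg/(m·s²)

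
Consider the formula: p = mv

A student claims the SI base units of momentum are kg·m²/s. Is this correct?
Units of each symbol in p = mv:
  m (mass): kg
  v (velocity): m/s

Multiplying the contributions: [kg] · [m/s]
Adding exponents of each base unit: kg: 1, m: 1, s: -1
SI base units of momentum: kg·m/s

The claimed units kg·m²/s (exponents kg: 1, m: 2, s: -1) do not match the derived units kg·m/s (exponents kg: 1, m: 1, s: -1), so the claim is incorrect.

Answer: No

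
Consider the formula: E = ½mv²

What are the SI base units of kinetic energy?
Units of each symbol in E = ½mv²:
  m (mass): kg
  v (speed): m/s  → to the power 2, contributes m²/s²
  The factor ½ is dimensionless.

Multiplying the contributions: [kg] · [m²/s²]
Adding exponents of each base unit: kg: 1, m: 2, s: -2
SI base units of kinetic energy: kg·m²/s²

Answer: kg·m²/s²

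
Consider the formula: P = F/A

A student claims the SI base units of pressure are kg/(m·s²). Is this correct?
Units of each symbol in P = F/A:
  F (force): kg·m/s²
  A (area): m²  → in the denominator, contributes 1/m²

Multiplying the contributions: [kg·m/s²] · [1/m²]
Adding exponents of each base unit: kg: 1, m: -1, s: -2
SI base units of pressure: kg/(m·s²)

The claimed units kg/(m·s²) match the derived units, so the claim is correct.

Answer: Yes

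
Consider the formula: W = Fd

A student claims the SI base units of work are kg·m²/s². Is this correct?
Units of each symbol in W = Fd:
  F (force): kg·m/s²
  d (displacement): m

Multiplying the contributions: [kg·m/s²] · [m]
Adding exponents of each base unit: kg: 1, m: 2, s: -2
SI base units of work: kg·m²/s²

The claimed units kg·m²/s² match the derived units, so the claim is correct.

Answer: Yes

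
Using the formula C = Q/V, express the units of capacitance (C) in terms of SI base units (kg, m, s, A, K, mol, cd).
Units of each symbol in C = Q/V:
  Q (charge, in coulombs): s·A
  V (voltage, in volts): kg·m²/(s³·A)  → in the denominator, contributes s³·A/(kg·m²)

Multiplying the contributions: [s·A] · [s³·A/(kg·m²)]
Adding exponents of each base unit: kg: -1, m: -2, s: 4, A: 2
SI base units of capacitance: s⁴·A²/(kg·m²)

Answer: s⁴·A²/(kg·m²)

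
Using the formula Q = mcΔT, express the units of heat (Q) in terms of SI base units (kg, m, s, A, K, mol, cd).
Units of each symbol in Q = mcΔT:
  m (mass): kg
  c (specific heat capacity, in J/(kg·K)): m²/(s²·K)
  ΔT (temperature change): K

Multiplying the contributions: [kg] · [m²/(s²·K)] · [K]
Adding exponents of each base unit: kg: 1, m: 2, s: -2
SI base units of heat: kg·m²/s²

Answer: kg·m²/s²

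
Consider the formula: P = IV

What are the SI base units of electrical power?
Units of each symbol in P = IV:
  I (current): A
  V (voltage, in volts): kg·m²/(s³·A)

Multiplying the contributions: [A] · [kg·m²/(s³·A)]
Adding exponents of each base unit: kg: 1, m: 2, s: -3
SI base units of electrical power: kg·m²/s³

Answer: kg·m²/s³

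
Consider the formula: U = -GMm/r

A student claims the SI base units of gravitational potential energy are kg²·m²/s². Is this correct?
Units of each symbol in U = -GMm/r:
  G (gravitational constant): m³/(kg·s²)
  M (mass): kg
  m (mass): kg
  r (distance): m  → in the denominator, contributes 1/m
  The minus sign does not affect the units.

Multiplying the contributions: [m³/(kg·s²)] · [kg] · [kg] · [1/m]
Adding exponents of each base unit: kg: 1, m: 2, s: -2
SI base units of gravitational potential energy: kg·m²/s²

The claimed units kg²·m²/s² (exponents kg: 2, m: 2, s: -2) do not match the derived units kg·m²/s² (exponents kg: 1, m: 2, s: -2), so the claim is incorrect.

Answer: No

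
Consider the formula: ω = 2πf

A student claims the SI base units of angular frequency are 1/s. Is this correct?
Units of each symbol in ω = 2πf:
  f (frequency): 1/s
  The factor 2π is dimensionless.

Multiplying the contributions: [1/s]
Adding exponents of each base unit: s: -1
SI base units of angular frequency: 1/s

The claimed units 1/s match the derived units, so the claim is correct.

Answer: Yes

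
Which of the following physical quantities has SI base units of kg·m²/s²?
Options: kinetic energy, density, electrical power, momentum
Checking the SI base units of each option:
  kinetic energy (E = ½mv²): kg·m²/s²  ✓ matches
  density (ρ = m/V): kg/m³  ✗
  electrical power (P = IV): kg·m²/s³  ✗
  momentum (p = mv): kg·m/s  ✗

Only kinetic energy has units kg·m²/s².

Answer: kinetic energy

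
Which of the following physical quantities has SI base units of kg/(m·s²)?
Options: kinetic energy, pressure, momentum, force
Checking the SI base units of each option:
  kinetic energy (E = ½mv²): kg·m²/s²  ✗
  pressure (P = F/A): kg/(m·s²)  ✓ matches
  momentum (p = mv): kg·m/s  ✗
  force (F = ma): kg·m/s²  ✗

Only pressure has units kg/(m·s²).

Answer: pressure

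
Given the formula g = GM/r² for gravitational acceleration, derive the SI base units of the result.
Units of each symbol in g = GM/r²:
  G (gravitational constant): m³/(kg·s²)
  M (mass): kg
  r (distance): m  → to the power 2 in the denominator, contributes 1/m²

Multiplying the contributions: [m³/(kg·s²)] · [kg] · [1/m²]
Adding exponents of each base unit: m: 1, s: -2
SI base units of gravitational acceleration: m/s²

Answer: m/s²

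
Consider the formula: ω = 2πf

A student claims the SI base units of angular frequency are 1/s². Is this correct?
Units of each symbol in ω = 2πf:
  f (frequency): 1/s
  The factor 2π is dimensionless.

Multiplying the contributions: [1/s]
Adding exponents of each base unit: s: -1
SI base units of angular frequency: 1/s

The claimed units 1/s² (exponents s: -2) do not match the derived units 1/s (exponents s: -1), so the claim is incorrect.

Answer: No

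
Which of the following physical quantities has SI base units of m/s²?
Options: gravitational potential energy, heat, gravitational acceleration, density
Checking the SI base units of each option:
  gravitational potential energy (U = -GMm/r): kg·m²/s²  ✗
  heat (Q = mcΔT): kg·m²/s²  ✗
  gravitational acceleration (g = GM/r²): m/s²  ✓ matches
  density (ρ = m/V): kg/m³  ✗

Only gravitational acceleration has units m/s².

Answer: gravitational acceleration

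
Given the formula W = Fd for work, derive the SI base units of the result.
Units of each symbol in W = Fd:
  F (force): kg·m/s²
  d (displacement): m

Multiplying the contributions: [kg·m/s²] · [m]
Adding exponents of each base unit: kg: 1, m: 2, s: -2
SI base units of work: kg·m²/s²

Answer: kg·m²/s²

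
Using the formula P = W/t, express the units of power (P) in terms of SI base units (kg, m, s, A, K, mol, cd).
Units of each symbol in P = W/t:
  W (work): kg·m²/s²
  t (time): s  → in the denominator, contributes 1/s

Multiplying the contributions: [kg·m²/s²] · [1/s]
Adding exponents of each base unit: kg: 1, m: 2, s: -3
SI base units of power: kg·m²/s³

Answer: kg·m²/s³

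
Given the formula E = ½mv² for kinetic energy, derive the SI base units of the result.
Units of each symbol in E = ½mv²:
  m (mass): kg
  v (speed): m/s  → to the power 2, contributes m²/s²
  The factor ½ is dimensionless.

Multiplying the contributions: [kg] · [m²/s²]
Adding exponents of each base unit: kg: 1, m: 2, s: -2
SI base units of kinetic energy: kg·m²/s²

Answer: kg·m²/s²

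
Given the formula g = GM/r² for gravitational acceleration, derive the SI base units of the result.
Units of each symbol in g = GM/r²:
  G (gravitational constant): m³/(kg·s²)
  M (mass): kg
  r (distance): m  → to the power 2 in the denominator, contributes 1/m²

Multiplying the contributions: [m³/(kg·s²)] · [kg] · [1/m²]
Adding exponents of each base unit: m: 1, s: -2
SI base units of gravitational acceleration: m/s²

Answer: m/s²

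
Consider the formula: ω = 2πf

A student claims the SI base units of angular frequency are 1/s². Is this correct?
Units of each symbol in ω = 2πf:
  f (frequency): 1/s
  The factor 2π is dimensionless.

Multiplying the contributions: [1/s]
Adding exponents of each base unit: s: -1
SI base units of angular frequency: 1/s

The claimed units 1/s² (exponents s: -2) do not match the derived units 1/s (exponents s: -1), so the claim is incorrect.

Answer: No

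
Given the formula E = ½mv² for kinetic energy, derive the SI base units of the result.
Units of each symbol in E = ½mv²:
  m (mass): kg
  v (speed): m/s  → to the power 2, contributes m²/s²
  The factor ½ is dimensionless.

Multiplying the contributions: [kg] · [m²/s²]
Adding exponents of each base unit: kg: 1, m: 2, s: -2
SI base units of kinetic energy: kg·m²/s²

Answer: kg·m²/s²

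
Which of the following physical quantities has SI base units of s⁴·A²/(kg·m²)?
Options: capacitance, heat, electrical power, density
Checking the SI base units of each option:
  capacitance (C = Q/V): s⁴·A²/(kg·m²)  ✓ matches
  heat (Q = mcΔT): kg·m²/s²  ✗
  electrical power (P = IV): kg·m²/s³  ✗
  density (ρ = m/V): kg/m³  ✗

Only capacitance has units s⁴·A²/(kg·m²).

Answer: capacitance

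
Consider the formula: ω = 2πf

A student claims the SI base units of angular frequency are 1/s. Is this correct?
Units of each symbol in ω = 2πf:
  f (frequency): 1/s
  The factor 2π is dimensionless.

Multiplying the contributions: [1/s]
Adding exponents of each base unit: s: -1
SI base units of angular frequency: 1/s

The claimed units 1/s match the derived units, so the claim is correct.

Answer: Yes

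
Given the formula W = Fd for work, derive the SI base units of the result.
Units of each symbol in W = Fd:
  F (force): kg·m/s²
  d (displacement): m

Multiplying the contributions: [kg·m/s²] · [m]
Adding exponents of each base unit: kg: 1, m: 2, s: -2
SI base units of work: kg·m²/s²

Answer: kg·m²/s²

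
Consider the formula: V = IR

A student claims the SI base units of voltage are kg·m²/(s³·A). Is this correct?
Units of each symbol in V = IR:
  I (current): A
  R (resistance, in ohms): kg·m²/(s³·A²)

Multiplying the contributions: [A] · [kg·m²/(s³·A²)]
Adding exponents of each base unit: kg: 1, m: 2, s: -3, A: -1
SI base units of voltage: kg·m²/(s³·A)

The claimed units kg·m²/(s³·A) match the derived units, so the claim is correct.

Answer: Yes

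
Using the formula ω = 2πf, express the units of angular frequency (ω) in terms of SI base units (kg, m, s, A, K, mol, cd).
Units of each symbol in ω = 2πf:
  f (frequency): 1/s
  The factor 2π is dimensionless.

Multiplying the contributions: [1/s]
Adding exponents of each base unit: s: -1
SI base units of angular frequency: 1/s

Answer: 1/s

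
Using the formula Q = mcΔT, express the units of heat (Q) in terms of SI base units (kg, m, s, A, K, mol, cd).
Units of each symbol in Q = mcΔT:
  m (mass): kg
  c (specific heat capacity, in J/(kg·K)): m²/(s²·K)
  ΔT (temperature change): K

Multiplying the contributions: [kg] · [m²/(s²·K)] · [K]
Adding exponents of each base unit: kg: 1, m: 2, s: -2
SI base units of heat: kg·m²/s²

Answer: kg·m²/s²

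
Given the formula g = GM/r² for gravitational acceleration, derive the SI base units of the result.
Units of each symbol in g = GM/r²:
  G (gravitational constant): m³/(kg·s²)
  M (mass): kg
  r (distance): m  → to the power 2 in the denominator, contributes 1/m²

Multiplying the contributions: [m³/(kg·s²)] · [kg] · [1/m²]
Adding exponents of each base unit: m: 1, s: -2
SI base units of gravitational acceleration: m/s²

Answer: m/s²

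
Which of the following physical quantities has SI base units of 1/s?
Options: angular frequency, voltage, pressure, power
Checking the SI base units of each option:
  angular frequency (ω = 2πf): 1/s  ✓ matches
  voltage (V = IR): kg·m²/(s³·A)  ✗
  pressure (P = F/A): kg/(m·s²)  ✗
  power (P = W/t): kg·m²/s³  ✗

Only angular frequency has units 1/s.

Answer: angular frequency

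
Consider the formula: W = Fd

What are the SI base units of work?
Units of each symbol in W = Fd:
  F (force): kg·m/s²
  d (displacement): m

Multiplying the contributions: [kg·m/s²] · [m]
Adding exponents of each base unit: kg: 1, m: 2, s: -2
SI base units of work: kg·m²/s²

Answer: kg·m²/s²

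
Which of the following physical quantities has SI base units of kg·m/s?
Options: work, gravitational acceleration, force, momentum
Checking the SI base units of each option:
  work (W = Fd): kg·m²/s²  ✗
  gravitational acceleration (g = GM/r²): m/s²  ✗
  force (F = ma): kg·m/s²  ✗
  momentum (p = mv): kg·m/s  ✓ matches

Only momentum has units kg·m/s.

Answer: momentum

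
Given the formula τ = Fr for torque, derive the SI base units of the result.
Units of each symbol in τ = Fr:
  F (force): kg·m/s²
  r (lever arm): m

Multiplying the contributions: [kg·m/s²] · [m]
Adding exponents of each base unit: kg: 1, m: 2, s: -2
SI base units of torque: kg·m²/s²

Answer: kg·m²/s²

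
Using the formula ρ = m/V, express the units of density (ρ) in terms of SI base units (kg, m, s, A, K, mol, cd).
Units of each symbol in ρ = m/V:
  m (mass): kg
  V (volume): m³  → in the denominator, contributes 1/m³

Multiplying the contributions: [kg] · [1/m³]
Adding exponents of each base unit: kg: 1, m: -3
SI base units of density: kg/m³

Answer: kg/m³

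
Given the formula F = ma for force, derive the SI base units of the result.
Units of each symbol in F = ma:
  m (mass): kg
  a (acceleration): m/s²

Multiplying the contributions: [kg] · [m/s²]
Adding exponents of each base unit: kg: 1, m: 1, s: -2
SI base units of force: kg·m/s²

Answer: kg·m/s²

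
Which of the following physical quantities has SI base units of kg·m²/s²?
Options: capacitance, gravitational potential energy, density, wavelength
Checking the SI base units of each option:
  capacitance (C = Q/V): s⁴·A²/(kg·m²)  ✗
  gravitational potential energy (U = -GMm/r): kg·m²/s²  ✓ matches
  density (ρ = m/V): kg/m³  ✗
  wavelength (λ = v/f): m  ✗

Only gravitational potential energy has units kg·m²/s².

Answer: gravitational potential energy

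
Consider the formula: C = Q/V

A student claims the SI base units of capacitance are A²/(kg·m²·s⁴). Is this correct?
Units of each symbol in C = Q/V:
  Q (charge, in coulombs): s·A
  V (voltage, in volts): kg·m²/(s³·A)  → in the denominator, contributes s³·A/(kg·m²)

Multiplying the contributions: [s·A] · [s³·A/(kg·m²)]
Adding exponents of each base unit: kg: -1, m: -2, s: 4, A: 2
SI base units of capacitance: s⁴·A²/(kg·m²)

The claimed units A²/(kg·m²·s⁴) (exponents kg: -1, m: -2, s: -4, A: 2) do not match the derived units s⁴·A²/(kg·m²) (exponents kg: -1, m: -2, s: 4, A: 2), so the claim is incorrect.

Answer: No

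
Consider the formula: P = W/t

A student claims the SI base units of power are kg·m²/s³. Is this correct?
Units of each symbol in P = W/t:
  W (work): kg·m²/s²
  t (time): s  → in the denominator, contributes 1/s

Multiplying the contributions: [kg·m²/s²] · [1/s]
Adding exponents of each base unit: kg: 1, m: 2, s: -3
SI base units of power: kg·m²/s³

The claimed units kg·m²/s³ match the derived units, so the claim is correct.

Answer: Yes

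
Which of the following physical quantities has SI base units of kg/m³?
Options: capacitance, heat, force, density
Checking the SI base units of each option:
  capacitance (C = Q/V): s⁴·A²/(kg·m²)  ✗
  heat (Q = mcΔT): kg·m²/s²  ✗
  force (F = ma): kg·m/s²  ✗
  density (ρ = m/V): kg/m³  ✓ matches

Only density has units kg/m³.

Answer: density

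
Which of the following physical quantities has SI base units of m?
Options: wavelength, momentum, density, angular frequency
Checking the SI base units of each option:
  wavelength (λ = v/f): m  ✓ matches
  momentum (p = mv): kg·m/s  ✗
  density (ρ = m/V): kg/m³  ✗
  angular frequency (ω = 2πf): 1/s  ✗

Only wavelength has units m.

Answer: wavelength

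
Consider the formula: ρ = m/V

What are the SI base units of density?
Units of each symbol in ρ = m/V:
  m (mass): kg
  V (volume): m³  → in the denominator, contributes 1/m³

Multiplying the contributions: [kg] · [1/m³]
Adding exponents of each base unit: kg: 1, m: -3
SI base units of density: kg/m³

Answer: kg/m³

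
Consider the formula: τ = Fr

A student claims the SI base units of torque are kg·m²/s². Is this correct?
Units of each symbol in τ = Fr:
  F (force): kg·m/s²
  r (lever arm): m

Multiplying the contributions: [kg·m/s²] · [m]
Adding exponents of each base unit: kg: 1, m: 2, s: -2
SI base units of torque: kg·m²/s²

The claimed units kg·m²/s² match the derived units, so the claim is correct.

Answer: Yes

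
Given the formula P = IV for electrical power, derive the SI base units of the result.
Units of each symbol in P = IV:
  I (current): A
  V (voltage, in volts): kg·m²/(s³·A)

Multiplying the contributions: [A] · [kg·m²/(s³·A)]
Adding exponents of each base unit: kg: 1, m: 2, s: -3
SI base units of electrical power: kg·m²/s³

Answer: kg·m²/s³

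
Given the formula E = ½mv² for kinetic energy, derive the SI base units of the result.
Units of each symbol in E = ½mv²:
  m (mass): kg
  v (speed): m/s  → to the power 2, contributes m²/s²
  The factor ½ is dimensionless.

Multiplying the contributions: [kg] · [m²/s²]
Adding exponents of each base unit: kg: 1, m: 2, s: -2
SI base units of kinetic energy: kg·m²/s²

Answer: kg·m²/s²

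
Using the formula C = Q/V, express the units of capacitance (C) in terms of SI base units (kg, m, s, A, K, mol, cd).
Units of each symbol in C = Q/V:
  Q (charge, in coulombs): s·A
  V (voltage, in volts): kg·m²/(s³·A)  → in the denominator, contributes s³·A/(kg·m²)

Multiplying the contributions: [s·A] · [s³·A/(kg·m²)]
Adding exponents of each base unit: kg: -1, m: -2, s: 4, A: 2
SI base units of capacitance: s⁴·A²/(kg·m²)

Answer: s⁴·A²/(kg·m²)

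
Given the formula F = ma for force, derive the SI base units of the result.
Units of each symbol in F = ma:
  m (mass): kg
  a (acceleration): m/s²

Multiplying the contributions: [kg] · [m/s²]
Adding exponents of each base unit: kg: 1, m: 1, s: -2
SI base units of force: kg·m/s²

Answer: kg·m/s²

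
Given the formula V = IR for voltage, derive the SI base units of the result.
Units of each symbol in V = IR:
  I (current): A
  R (resistance, in ohms): kg·m²/(s³·A²)

Multiplying the contributions: [A] · [kg·m²/(s³·A²)]
Adding exponents of each base unit: kg: 1, m: 2, s: -3, A: -1
SI base units of voltage: kg·m²/(s³·A)

Answer: kg·m²/(s³·A)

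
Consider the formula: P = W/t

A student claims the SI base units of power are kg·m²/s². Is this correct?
Units of each symbol in P = W/t:
  W (work): kg·m²/s²
  t (time): s  → in the denominator, contributes 1/s

Multiplying the contributions: [kg·m²/s²] · [1/s]
Adding exponents of each base unit: kg: 1, m: 2, s: -3
SI base units of power: kg·m²/s³

The claimed units kg·m²/s² (exponents kg: 1, m: 2, s: -2) do not match the derived units kg·m²/s³ (exponents kg: 1, m: 2, s: -3), so the claim is incorrect.

Answer: No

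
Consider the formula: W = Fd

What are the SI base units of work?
Units of each symbol in W = Fd:
  F (force): kg·m/s²
  d (displacement): m

Multiplying the contributions: [kg·m/s²] · [m]
Adding exponents of each base unit: kg: 1, m: 2, s: -2
SI base units of work: kg·m²/s²

Answer: kg·m²/s²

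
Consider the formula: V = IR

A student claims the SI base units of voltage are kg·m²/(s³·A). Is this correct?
Units of each symbol in V = IR:
  I (current): A
  R (resistance, in ohms): kg·m²/(s³·A²)

Multiplying the contributions: [A] · [kg·m²/(s³·A²)]
Adding exponents of each base unit: kg: 1, m: 2, s: -3, A: -1
SI base units of voltage: kg·m²/(s³·A)

The claimed units kg·m²/(s³·A) match the derived units, so the claim is correct.

Answer: Yes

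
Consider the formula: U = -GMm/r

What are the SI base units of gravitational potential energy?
Units of each symbol in U = -GMm/r:
  G (gravitational constant): m³/(kg·s²)
  M (mass): kg
  m (mass): kg
  r (distance): m  → in the denominator, contributes 1/m
  The minus sign does not affect the units.

Multiplying the contributions: [m³/(kg·s²)] · [kg] · [kg] · [1/m]
Adding exponents of each base unit: kg: 1, m: 2, s: -2
SI base units of gravitational potential energy: kg·m²/s²

Answer: kg·m²/s²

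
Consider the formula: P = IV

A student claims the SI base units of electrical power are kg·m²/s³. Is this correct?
Units of each symbol in P = IV:
  I (current): A
  V (voltage, in volts): kg·m²/(s³·A)

Multiplying the contributions: [A] · [kg·m²/(s³·A)]
Adding exponents of each base unit: kg: 1, m: 2, s: -3
SI base units of electrical power: kg·m²/s³

The claimed units kg·m²/s³ match the derived units, so the claim is correct.

Answer: Yes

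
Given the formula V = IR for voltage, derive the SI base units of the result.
Units of each symbol in V = IR:
  I (current): A
  R (resistance, in ohms): kg·m²/(s³·A²)

Multiplying the contributions: [A] · [kg·m²/(s³·A²)]
Adding exponents of each base unit: kg: 1, m: 2, s: -3, A: -1
SI base units of voltage: kg·m²/(s³·A)

Answer: kg·m²/(s³·A)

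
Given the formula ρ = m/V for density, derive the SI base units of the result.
Units of each symbol in ρ = m/V:
  m (mass): kg
  V (volume): m³  → in the denominator, contributes 1/m³

Multiplying the contributions: [kg] · [1/m³]
Adding exponents of each base unit: kg: 1, m: -3
SI base units of density: kg/m³

Answer: kg/m³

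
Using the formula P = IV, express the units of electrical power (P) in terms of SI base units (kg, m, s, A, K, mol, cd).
Units of each symbol in P = IV:
  I (current): A
  V (voltage, in volts): kg·m²/(s³·A)

Multiplying the contributions: [A] · [kg·m²/(s³·A)]
Adding exponents of each base unit: kg: 1, m: 2, s: -3
SI base units of electrical power: kg·m²/s³

Answer: kg·m²/s³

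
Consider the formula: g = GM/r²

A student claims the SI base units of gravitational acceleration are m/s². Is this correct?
Units of each symbol in g = GM/r²:
  G (gravitational constant): m³/(kg·s²)
  M (mass): kg
  r (distance): m  → to the power 2 in the denominator, contributes 1/m²

Multiplying the contributions: [m³/(kg·s²)] · [kg] · [1/m²]
Adding exponents of each base unit: m: 1, s: -2
SI base units of gravitational acceleration: m/s²

The claimed units m/s² match the derived units, so the claim is correct.

Answer: Yes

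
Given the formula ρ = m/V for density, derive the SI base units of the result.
Units of each symbol in ρ = m/V:
  m (mass): kg
  V (volume): m³  → in the denominator, contributes 1/m³

Multiplying the contributions: [kg] · [1/m³]
Adding exponents of each base unit: kg: 1, m: -3
SI base units of density: kg/m³

Answer: kg/m³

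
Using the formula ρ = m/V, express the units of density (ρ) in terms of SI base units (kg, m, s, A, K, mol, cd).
Units of each symbol in ρ = m/V:
  m (mass): kg
  V (volume): m³  → in the denominator, contributes 1/m³

Multiplying the contributions: [kg] · [1/m³]
Adding exponents of each base unit: kg: 1, m: -3
SI base units of density: kg/m³

Answer: kg/m³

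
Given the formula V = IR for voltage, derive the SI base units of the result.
Units of each symbol in V = IR:
  I (current): A
  R (resistance, in ohms): kg·m²/(s³·A²)

Multiplying the contributions: [A] · [kg·m²/(s³·A²)]
Adding exponents of each base unit: kg: 1, m: 2, s: -3, A: -1
SI base units of voltage: kg·m²/(s³·A)

Answer: kg·m²/(s³·A)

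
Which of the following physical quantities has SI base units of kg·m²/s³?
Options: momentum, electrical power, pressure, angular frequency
Checking the SI base units of each option:
  momentum (p = mv): kg·m/s  ✗
  electrical power (P = IV): kg·m²/s³  ✓ matches
  pressure (P = F/A): kg/(m·s²)  ✗
  angular frequency (ω = 2πf): 1/s  ✗

Only electrical power has units kg·m²/s³.

Answer: electrical power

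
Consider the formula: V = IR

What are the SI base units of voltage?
Units of each symbol in V = IR:
  I (current): A
  R (resistance, in ohms): kg·m²/(s³·A²)

Multiplying the contributions: [A] · [kg·m²/(s³·A²)]
Adding exponents of each base unit: kg: 1, m: 2, s: -3, A: -1
SI base units of voltage: kg·m²/(s³·A)

Answer: kg·m²/(s³·A)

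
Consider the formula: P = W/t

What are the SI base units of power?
Units of each symbol in P = W/t:
  W (work): kg·m²/s²
  t (time): s  → in the denominator, contributes 1/s

Multiplying the contributions: [kg·m²/s²] · [1/s]
Adding exponents of each base unit: kg: 1, m: 2, s: -3
SI base units of power: kg·m²/s³

Answer: kg·m²/s³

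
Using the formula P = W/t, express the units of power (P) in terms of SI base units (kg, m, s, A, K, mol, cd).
Units of each symbol in P = W/t:
  W (work): kg·m²/s²
  t (time): s  → in the denominator, contributes 1/s

Multiplying the contributions: [kg·m²/s²] · [1/s]
Adding exponents of each base unit: kg: 1, m: 2, s: -3
SI base units of power: kg·m²/s³

Answer: kg·m²/s³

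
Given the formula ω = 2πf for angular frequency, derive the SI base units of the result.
Units of each symbol in ω = 2πf:
  f (frequency): 1/s
  The factor 2π is dimensionless.

Multiplying the contributions: [1/s]
Adding exponents of each base unit: s: -1
SI base units of angular frequency: 1/s

Answer: 1/s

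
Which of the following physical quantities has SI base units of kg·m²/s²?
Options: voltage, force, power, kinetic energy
Checking the SI base units of each option:
  voltage (V = IR): kg·m²/(s³·A)  ✗
  force (F = ma): kg·m/s²  ✗
  power (P = W/t): kg·m²/s³  ✗
  kinetic energy (E = ½mv²): kg·m²/s²  ✓ matches

Only kinetic energy has units kg·m²/s².

Answer: kinetic energy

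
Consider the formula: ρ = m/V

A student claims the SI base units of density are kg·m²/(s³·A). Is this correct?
Units of each symbol in ρ = m/V:
  m (mass): kg
  V (volume): m³  → in the denominator, contributes 1/m³

Multiplying the contributions: [kg] · [1/m³]
Adding exponents of each base unit: kg: 1, m: -3
SI base units of density: kg/m³

The claimed units kg·m²/(s³·A) (exponents kg: 1, m: 2, s: -3, A: -1) do not match the derived units kg/m³ (exponents kg: 1, m: -3), so the claim is incorrect.

Answer: No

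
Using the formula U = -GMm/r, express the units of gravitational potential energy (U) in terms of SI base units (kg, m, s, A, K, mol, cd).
Units of each symbol in U = -GMm/r:
  G (gravitational constant): m³/(kg·s²)
  M (mass): kg
  m (mass): kg
  r (distance): m  → in the denominator, contributes 1/m
  The minus sign does not affect the units.

Multiplying the contributions: [m³/(kg·s²)] · [kg] · [kg] · [1/m]
Adding exponents of each base unit: kg: 1, m: 2, s: -2
SI base units of gravitational potential energy: kg·m²/s²

Answer: kg·m²/s²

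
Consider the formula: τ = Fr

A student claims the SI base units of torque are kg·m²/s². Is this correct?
Units of each symbol in τ = Fr:
  F (force): kg·m/s²
  r (lever arm): m

Multiplying the contributions: [kg·m/s²] · [m]
Adding exponents of each base unit: kg: 1, m: 2, s: -2
SI base units of torque: kg·m²/s²

The claimed units kg·m²/s² match the derived units, so the claim is correct.

Answer: Yes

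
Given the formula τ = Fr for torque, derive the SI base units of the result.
Units of each symbol in τ = Fr:
  F (force): kg·m/s²
  r (lever arm): m

Multiplying the contributions: [kg·m/s²] · [m]
Adding exponents of each base unit: kg: 1, m: 2, s: -2
SI base units of torque: kg·m²/s²

Answer: kg·m²/s²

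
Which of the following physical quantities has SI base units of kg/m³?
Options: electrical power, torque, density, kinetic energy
Checking the SI base units of each option:
  electrical power (P = IV): kg·m²/s³  ✗
  torque (τ = Fr): kg·m²/s²  ✗
  density (ρ = m/V): kg/m³  ✓ matches
  kinetic energy (E = ½mv²): kg·m²/s²  ✗

Only density has units kg/m³.

Answer: density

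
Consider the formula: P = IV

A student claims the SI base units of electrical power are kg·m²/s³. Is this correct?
Units of each symbol in P = IV:
  I (current): A
  V (voltage, in volts): kg·m²/(s³·A)

Multiplying the contributions: [A] · [kg·m²/(s³·A)]
Adding exponents of each base unit: kg: 1, m: 2, s: -3
SI base units of electrical power: kg·m²/s³

The claimed units kg·m²/s³ match the derived units, so the claim is correct.

Answer: Yes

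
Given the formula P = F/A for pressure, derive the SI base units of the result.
Units of each symbol in P = F/A:
  F (force): kg·m/s²
  A (area): m²  → in the denominator, contributes 1/m²

Multiplying the contributions: [kg·m/s²] · [1/m²]
Adding exponents of each base unit: kg: 1, m: -1, s: -2
SI base units of pressure: kg/(m·s²)

Answer: kg/(m·s²)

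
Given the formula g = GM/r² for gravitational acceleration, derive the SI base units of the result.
Units of each symbol in g = GM/r²:
  G (gravitational constant): m³/(kg·s²)
  M (mass): kg
  r (distance): m  → to the power 2 in the denominator, contributes 1/m²

Multiplying the contributions: [m³/(kg·s²)] · [kg] · [1/m²]
Adding exponents of each base unit: m: 1, s: -2
SI base units of gravitational acceleration: m/s²

Answer: m/s²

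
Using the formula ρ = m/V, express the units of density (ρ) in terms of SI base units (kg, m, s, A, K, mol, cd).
Units of each symbol in ρ = m/V:
  m (mass): kg
  V (volume): m³  → in the denominator, contributes 1/m³

Multiplying the contributions: [kg] · [1/m³]
Adding exponents of each base unit: kg: 1, m: -3
SI base units of density: kg/m³

Answer: kg/m³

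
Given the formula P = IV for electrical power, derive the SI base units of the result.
Units of each symbol in P = IV:
  I (current): A
  V (voltage, in volts): kg·m²/(s³·A)

Multiplying the contributions: [A] · [kg·m²/(s³·A)]
Adding exponents of each base unit: kg: 1, m: 2, s: -3
SI base units of electrical power: kg·m²/s³

Answer: kg·m²/s³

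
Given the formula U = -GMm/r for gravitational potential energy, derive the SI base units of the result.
Units of each symbol in U = -GMm/r:
  G (gravitational constant): m³/(kg·s²)
  M (mass): kg
  m (mass): kg
  r (distance): m  → in the denominator, contributes 1/m
  The minus sign does not affect the units.

Multiplying the contributions: [m³/(kg·s²)] · [kg] · [kg] · [1/m]
Adding exponents of each base unit: kg: 1, m: 2, s: -2
SI base units of gravitational potential energy: kg·m²/s²

Answer: kg·m²/s²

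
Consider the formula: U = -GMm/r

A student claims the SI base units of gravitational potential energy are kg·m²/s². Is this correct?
Units of each symbol in U = -GMm/r:
  G (gravitational constant): m³/(kg·s²)
  M (mass): kg
  m (mass): kg
  r (distance): m  → in the denominator, contributes 1/m
  The minus sign does not affect the units.

Multiplying the contributions: [m³/(kg·s²)] · [kg] · [kg] · [1/m]
Adding exponents of each base unit: kg: 1, m: 2, s: -2
SI base units of gravitational potential energy: kg·m²/s²

The claimed units kg·m²/s² match the derived units, so the claim is correct.

Answer: Yes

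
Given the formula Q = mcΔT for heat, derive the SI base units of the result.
Units of each symbol in Q = mcΔT:
  m (mass): kg
  c (specific heat capacity, in J/(kg·K)): m²/(s²·K)
  ΔT (temperature change): K

Multiplying the contributions: [kg] · [m²/(s²·K)] · [K]
Adding exponents of each base unit: kg: 1, m: 2, s: -2
SI base units of heat: kg·m²/s²

Answer: kg·m²/s²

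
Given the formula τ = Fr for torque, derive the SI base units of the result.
Units of each symbol in τ = Fr:
  F (force): kg·m/s²
  r (lever arm): m

Multiplying the contributions: [kg·m/s²] · [m]
Adding exponents of each base unit: kg: 1, m: 2, s: -2
SI base units of torque: kg·m²/s²

Answer: kg·m²/s²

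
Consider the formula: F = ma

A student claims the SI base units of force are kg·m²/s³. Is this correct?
Units of each symbol in F = ma:
  m (mass): kg
  a (acceleration): m/s²

Multiplying the contributions: [kg] · [m/s²]
Adding exponents of each base unit: kg: 1, m: 1, s: -2
SI base units of force: kg·m/s²

The claimed units kg·m²/s³ (exponents kg: 1, m: 2, s: -3) do not match the derived units kg·m/s² (exponents kg: 1, m: 1, s: -2), so the claim is incorrect.

Answer: No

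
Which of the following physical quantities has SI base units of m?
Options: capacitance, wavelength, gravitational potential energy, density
Checking the SI base units of each option:
  capacitance (C = Q/V): s⁴·A²/(kg·m²)  ✗
  wavelength (λ = v/f): m  ✓ matches
  gravitational potential energy (U = -GMm/r): kg·m²/s²  ✗
  density (ρ = m/V): kg/m³  ✗

Only wavelength has units m.

Answer: wavelength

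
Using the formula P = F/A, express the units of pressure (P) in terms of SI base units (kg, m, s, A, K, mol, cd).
Units of each symbol in P = F/A:
  F (force): kg·m/s²
  A (area): m²  → in the denominator, contributes 1/m²

Multiplying the contributions: [kg·m/s²] · [1/m²]
Adding exponents of each base unit: kg: 1, m: -1, s: -2
SI base units of pressure: kg/(m·s²)

Answer: kg/(m·s²)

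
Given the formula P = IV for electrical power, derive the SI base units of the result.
Units of each symbol in P = IV:
  I (current): A
  V (voltage, in volts): kg·m²/(s³·A)

Multiplying the contributions: [A] · [kg·m²/(s³·A)]
Adding exponents of each base unit: kg: 1, m: 2, s: -3
SI base units of electrical power: kg·m²/s³

Answer: kg·m²/s³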